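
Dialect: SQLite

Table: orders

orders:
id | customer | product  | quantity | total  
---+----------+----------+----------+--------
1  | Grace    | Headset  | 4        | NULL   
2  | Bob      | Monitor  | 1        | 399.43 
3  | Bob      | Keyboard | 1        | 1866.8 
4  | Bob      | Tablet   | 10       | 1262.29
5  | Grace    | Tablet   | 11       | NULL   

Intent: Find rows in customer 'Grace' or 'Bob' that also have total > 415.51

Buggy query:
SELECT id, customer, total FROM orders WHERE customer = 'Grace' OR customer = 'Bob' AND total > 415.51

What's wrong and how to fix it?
Bug: AND binds tighter than OR, so this parses as customer = 'Grace' OR (customer = 'Bob' AND total > 415.51)

Fix: Group the OR with parentheses (or use IN), then AND the threshold

Corrected query:
SELECT id, customer, total FROM orders WHERE (customer = 'Grace' OR customer = 'Bob') AND total > 415.51

Result:
id | customer | total  
---+----------+--------
3  | Bob      | 1866.8 
4  | Bob      | 1262.29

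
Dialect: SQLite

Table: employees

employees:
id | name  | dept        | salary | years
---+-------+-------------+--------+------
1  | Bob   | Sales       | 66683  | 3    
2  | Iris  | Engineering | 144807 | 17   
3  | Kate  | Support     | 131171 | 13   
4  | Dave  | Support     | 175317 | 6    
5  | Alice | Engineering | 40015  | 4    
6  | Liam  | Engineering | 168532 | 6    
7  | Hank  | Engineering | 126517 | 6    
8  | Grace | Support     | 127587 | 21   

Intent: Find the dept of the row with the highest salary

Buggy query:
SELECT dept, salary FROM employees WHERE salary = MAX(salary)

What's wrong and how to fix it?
Bug: WHERE is evaluated per row; an aggregate over the whole table isn't defined there

Fix: Wrap MAX in a scalar subquery so WHERE compares against a single value

Corrected query:
SELECT dept, salary FROM employees WHERE salary = (SELECT MAX(salary) FROM employees)

Result:
dept    | salary
--------+-------
Support | 175317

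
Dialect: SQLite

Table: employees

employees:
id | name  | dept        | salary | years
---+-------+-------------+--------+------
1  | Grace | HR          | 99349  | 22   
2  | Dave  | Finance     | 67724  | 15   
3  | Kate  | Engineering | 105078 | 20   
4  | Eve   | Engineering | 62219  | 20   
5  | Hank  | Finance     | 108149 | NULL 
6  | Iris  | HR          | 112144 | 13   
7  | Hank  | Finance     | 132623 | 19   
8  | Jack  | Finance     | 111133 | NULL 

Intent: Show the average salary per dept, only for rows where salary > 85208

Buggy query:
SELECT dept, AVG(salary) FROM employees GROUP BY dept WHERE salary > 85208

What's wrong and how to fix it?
Bug: WHERE cannot follow GROUP BY

Fix: Move the WHERE clause before GROUP BY

Corrected query:
SELECT dept, AVG(salary) FROM employees WHERE salary > 85208 GROUP BY dept

Result:
dept        | AVG(salary)  
------------+--------------
Engineering | 105078       
Finance     | 117301.666667
HR          | 105746.5     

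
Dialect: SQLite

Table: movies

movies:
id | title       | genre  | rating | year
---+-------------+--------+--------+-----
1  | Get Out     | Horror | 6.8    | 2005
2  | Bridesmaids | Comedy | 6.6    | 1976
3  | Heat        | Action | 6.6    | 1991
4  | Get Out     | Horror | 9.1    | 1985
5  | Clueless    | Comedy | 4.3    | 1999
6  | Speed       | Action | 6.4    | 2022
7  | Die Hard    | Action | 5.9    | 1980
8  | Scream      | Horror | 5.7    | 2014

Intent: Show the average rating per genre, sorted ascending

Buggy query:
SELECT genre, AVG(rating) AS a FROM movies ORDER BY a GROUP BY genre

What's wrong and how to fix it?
Bug: ORDER BY appears before GROUP BY; SQL clause order requires GROUP BY first

Fix: Move ORDER BY to the end, after GROUP BY

Corrected query:
SELECT genre, AVG(rating) AS a FROM movies GROUP BY genre ORDER BY a

Result:
genre  | a   
-------+-----
Comedy | 5.45
Action | 6.3 
Horror | 7.2 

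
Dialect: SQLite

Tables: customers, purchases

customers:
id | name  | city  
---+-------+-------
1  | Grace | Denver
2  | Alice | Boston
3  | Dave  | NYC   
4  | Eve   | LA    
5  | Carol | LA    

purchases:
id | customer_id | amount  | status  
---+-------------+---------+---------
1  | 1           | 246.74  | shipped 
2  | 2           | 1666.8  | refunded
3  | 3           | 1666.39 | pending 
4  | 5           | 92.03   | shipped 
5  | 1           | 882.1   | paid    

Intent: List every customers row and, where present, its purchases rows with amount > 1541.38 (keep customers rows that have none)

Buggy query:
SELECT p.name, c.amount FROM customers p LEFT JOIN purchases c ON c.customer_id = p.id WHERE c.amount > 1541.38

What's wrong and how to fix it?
Bug: Filtering c.amount in WHERE discards the NULL rows produced by LEFT JOIN, turning it into an inner join

Fix: Put 'c.amount > 1541.38' in the JOIN's ON clause instead of WHERE

Corrected query:
SELECT p.name, c.amount FROM customers p LEFT JOIN purchases c ON c.customer_id = p.id AND c.amount > 1541.38

Result:
name  | amount 
------+--------
Grace | NULL   
Alice | 1666.8 
Dave  | 1666.39
Eve   | NULL   
Carol | NULL   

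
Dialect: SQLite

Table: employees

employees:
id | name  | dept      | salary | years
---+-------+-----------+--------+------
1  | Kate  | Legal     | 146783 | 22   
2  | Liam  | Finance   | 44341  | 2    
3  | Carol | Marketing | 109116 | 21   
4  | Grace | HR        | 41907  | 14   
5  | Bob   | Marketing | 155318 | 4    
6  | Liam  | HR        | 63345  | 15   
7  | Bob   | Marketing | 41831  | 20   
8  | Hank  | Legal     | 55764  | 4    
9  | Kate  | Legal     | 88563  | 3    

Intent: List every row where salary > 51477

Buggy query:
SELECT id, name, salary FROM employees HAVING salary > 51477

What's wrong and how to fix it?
Bug: This is a non-aggregate query (no GROUP BY, no aggregates), so in SQLite the HAVING clause is invalid here; a row-level condition belongs in WHERE

Fix: Replace HAVING with WHERE since the condition applies to individual rows

Corrected query:
SELECT id, name, salary FROM employees WHERE salary > 51477

Result:
id | name  | salary
---+-------+-------
1  | Kate  | 146783
3  | Carol | 109116
5  | Bob   | 155318
6  | Liam  | 63345 
8  | Hank  | 55764 
9  | Kate  | 88563 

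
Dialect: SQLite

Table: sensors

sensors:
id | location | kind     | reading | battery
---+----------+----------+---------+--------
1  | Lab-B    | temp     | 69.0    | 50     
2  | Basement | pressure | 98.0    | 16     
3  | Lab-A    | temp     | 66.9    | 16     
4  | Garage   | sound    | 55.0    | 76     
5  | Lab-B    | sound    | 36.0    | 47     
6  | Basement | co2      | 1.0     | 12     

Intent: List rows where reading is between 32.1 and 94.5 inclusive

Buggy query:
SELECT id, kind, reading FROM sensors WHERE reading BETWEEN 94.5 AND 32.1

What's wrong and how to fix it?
Bug: The bounds are reversed; BETWEEN a AND b requires a <= b to match anything

Fix: Write BETWEEN 32.1 AND 94.5

Corrected query:
SELECT id, kind, reading FROM sensors WHERE reading BETWEEN 32.1 AND 94.5

Result:
id | kind  | reading
---+-------+--------
1  | temp  | 69     
3  | temp  | 66.9   
4  | sound | 55     
5  | sound | 36     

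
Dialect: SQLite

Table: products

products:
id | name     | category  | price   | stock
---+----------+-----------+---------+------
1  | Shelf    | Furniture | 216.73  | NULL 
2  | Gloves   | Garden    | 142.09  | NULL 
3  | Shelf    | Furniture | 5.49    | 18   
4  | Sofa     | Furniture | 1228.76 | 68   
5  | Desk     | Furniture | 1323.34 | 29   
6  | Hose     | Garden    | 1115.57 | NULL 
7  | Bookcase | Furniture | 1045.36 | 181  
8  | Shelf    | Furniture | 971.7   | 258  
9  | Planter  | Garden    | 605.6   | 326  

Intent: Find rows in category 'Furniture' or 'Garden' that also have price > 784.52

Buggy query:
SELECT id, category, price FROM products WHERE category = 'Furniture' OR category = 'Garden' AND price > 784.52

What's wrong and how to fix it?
Bug: Without parentheses, AND is evaluated before OR, so the price filter only applies to the 'Garden' branch

Fix: Add parentheses around the OR so the AND applies to both alternatives

Corrected query:
SELECT id, category, price FROM products WHERE (category = 'Furniture' OR category = 'Garden') AND price > 784.52

Result:
id | category  | price  
---+-----------+--------
4  | Furniture | 1228.76
5  | Furniture | 1323.34
6  | Garden    | 1115.57
7  | Furniture | 1045.36
8  | Furniture | 971.7  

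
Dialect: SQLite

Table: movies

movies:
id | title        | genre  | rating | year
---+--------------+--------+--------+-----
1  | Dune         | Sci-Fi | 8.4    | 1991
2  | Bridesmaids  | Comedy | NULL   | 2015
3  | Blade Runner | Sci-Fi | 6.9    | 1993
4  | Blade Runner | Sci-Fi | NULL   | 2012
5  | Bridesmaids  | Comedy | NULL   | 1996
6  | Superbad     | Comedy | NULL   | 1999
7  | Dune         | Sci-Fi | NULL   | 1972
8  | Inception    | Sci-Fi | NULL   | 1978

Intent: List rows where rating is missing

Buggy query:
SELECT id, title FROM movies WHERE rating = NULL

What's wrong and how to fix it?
Bug: Comparing to NULL with '=' never matches; NULL = NULL is unknown, not true

Fix: Replace '= NULL' with 'IS NULL'

Corrected query:
SELECT id, title FROM movies WHERE rating IS NULL

Result:
id | title       
---+-------------
2  | Bridesmaids 
4  | Blade Runner
5  | Bridesmaids 
6  | Superbad    
7  | Dune        
8  | Inception   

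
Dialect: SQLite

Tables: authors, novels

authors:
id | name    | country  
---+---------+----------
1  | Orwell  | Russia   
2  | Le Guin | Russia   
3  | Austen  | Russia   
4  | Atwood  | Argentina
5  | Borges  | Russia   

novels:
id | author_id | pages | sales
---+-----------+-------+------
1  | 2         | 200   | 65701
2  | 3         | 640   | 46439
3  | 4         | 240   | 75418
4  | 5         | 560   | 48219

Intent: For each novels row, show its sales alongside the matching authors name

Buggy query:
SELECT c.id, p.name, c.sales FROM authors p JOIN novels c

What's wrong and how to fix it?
Bug: JOIN with no ON clause produces a cartesian product; every novels row pairs with every authors row

Fix: Specify the join condition linking the foreign key to the parent id

Corrected query:
SELECT c.id, p.name, c.sales FROM authors p JOIN novels c ON c.author_id = p.id

Result:
id | name    | sales
---+---------+------
1  | Le Guin | 65701
2  | Austen  | 46439
3  | Atwood  | 75418
4  | Borges  | 48219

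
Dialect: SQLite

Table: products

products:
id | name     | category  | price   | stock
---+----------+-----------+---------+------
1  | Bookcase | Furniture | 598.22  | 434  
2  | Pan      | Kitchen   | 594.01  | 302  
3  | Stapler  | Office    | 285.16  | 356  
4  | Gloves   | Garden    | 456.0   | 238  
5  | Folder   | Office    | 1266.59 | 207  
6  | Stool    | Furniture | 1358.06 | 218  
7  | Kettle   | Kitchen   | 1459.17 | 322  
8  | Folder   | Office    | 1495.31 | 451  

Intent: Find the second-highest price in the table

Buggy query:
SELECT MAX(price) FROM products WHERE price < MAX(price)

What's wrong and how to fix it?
Bug: The inner MAX is an aggregate inside WHERE, which is not allowed

Fix: Compute the overall MAX in a subquery, then take MAX of rows below it

Corrected query:
SELECT MAX(price) FROM products WHERE price < (SELECT MAX(price) FROM products)

Result:
MAX(price)
----------
1459.17   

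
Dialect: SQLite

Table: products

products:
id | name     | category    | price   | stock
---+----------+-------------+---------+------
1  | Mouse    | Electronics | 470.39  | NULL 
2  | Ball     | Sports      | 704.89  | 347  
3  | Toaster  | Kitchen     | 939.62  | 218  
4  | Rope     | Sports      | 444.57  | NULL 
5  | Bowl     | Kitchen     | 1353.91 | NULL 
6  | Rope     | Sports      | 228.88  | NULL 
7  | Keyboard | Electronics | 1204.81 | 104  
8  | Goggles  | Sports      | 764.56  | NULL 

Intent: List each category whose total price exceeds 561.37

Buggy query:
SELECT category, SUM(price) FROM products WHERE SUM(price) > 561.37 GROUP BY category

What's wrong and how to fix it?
Bug: WHERE runs before GROUP BY, so aggregates aren't available there

Fix: Use HAVING (which filters groups after aggregation) instead of WHERE

Corrected query:
SELECT category, SUM(price) FROM products GROUP BY category HAVING SUM(price) > 561.37

Result:
category    | SUM(price)
------------+-----------
Electronics | 1675.2    
Kitchen     | 2293.53   
Sports      | 2142.9    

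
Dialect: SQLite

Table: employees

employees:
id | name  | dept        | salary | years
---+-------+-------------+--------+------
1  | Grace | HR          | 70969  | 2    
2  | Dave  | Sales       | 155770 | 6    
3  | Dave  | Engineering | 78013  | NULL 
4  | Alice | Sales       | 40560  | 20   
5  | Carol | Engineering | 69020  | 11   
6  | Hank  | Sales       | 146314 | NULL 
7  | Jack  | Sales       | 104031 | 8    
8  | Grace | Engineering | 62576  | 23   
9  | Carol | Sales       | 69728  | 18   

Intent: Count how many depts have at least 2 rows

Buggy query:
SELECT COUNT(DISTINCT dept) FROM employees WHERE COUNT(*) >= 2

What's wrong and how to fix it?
Bug: COUNT(*) cannot appear in WHERE; the per-group count doesn't exist yet

Fix: Group first with HAVING COUNT(*) >= 2, then COUNT the resulting groups

Corrected query:
SELECT COUNT(*) FROM (SELECT dept FROM employees GROUP BY dept HAVING COUNT(*) >= 2)

Result:
COUNT(*)
--------
2       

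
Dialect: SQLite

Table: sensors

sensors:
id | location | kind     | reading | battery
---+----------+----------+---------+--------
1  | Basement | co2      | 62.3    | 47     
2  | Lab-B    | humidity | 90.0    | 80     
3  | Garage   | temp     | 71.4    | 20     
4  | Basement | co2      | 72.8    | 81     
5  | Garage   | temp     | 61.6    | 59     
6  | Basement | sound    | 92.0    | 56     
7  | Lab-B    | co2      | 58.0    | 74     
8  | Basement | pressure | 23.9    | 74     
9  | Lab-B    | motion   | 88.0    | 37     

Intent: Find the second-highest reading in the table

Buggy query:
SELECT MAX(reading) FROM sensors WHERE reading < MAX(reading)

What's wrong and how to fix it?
Bug: MAX(reading) on the right of the comparison is an aggregate-in-WHERE error

Fix: Compute the overall MAX in a subquery, then take MAX of rows below it

Corrected query:
SELECT MAX(reading) FROM sensors WHERE reading < (SELECT MAX(reading) FROM sensors)

Result:
MAX(reading)
------------
90          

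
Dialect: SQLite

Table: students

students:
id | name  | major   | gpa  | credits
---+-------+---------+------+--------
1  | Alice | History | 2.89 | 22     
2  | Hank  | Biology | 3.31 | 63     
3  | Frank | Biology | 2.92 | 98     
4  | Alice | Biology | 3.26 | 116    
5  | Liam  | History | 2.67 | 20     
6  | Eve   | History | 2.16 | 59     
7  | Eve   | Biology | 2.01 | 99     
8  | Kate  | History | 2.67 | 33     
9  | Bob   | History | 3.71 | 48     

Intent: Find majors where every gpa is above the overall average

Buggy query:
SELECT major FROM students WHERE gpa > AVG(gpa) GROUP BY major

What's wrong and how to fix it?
Bug: WHERE evaluates per row before aggregation, so AVG() is unavailable

Fix: Compute the overall average in a scalar subquery and compare each group's MIN against it in HAVING

Corrected query:
SELECT major FROM students GROUP BY major HAVING MIN(gpa) > (SELECT AVG(gpa) FROM students)

Result:
(no rows)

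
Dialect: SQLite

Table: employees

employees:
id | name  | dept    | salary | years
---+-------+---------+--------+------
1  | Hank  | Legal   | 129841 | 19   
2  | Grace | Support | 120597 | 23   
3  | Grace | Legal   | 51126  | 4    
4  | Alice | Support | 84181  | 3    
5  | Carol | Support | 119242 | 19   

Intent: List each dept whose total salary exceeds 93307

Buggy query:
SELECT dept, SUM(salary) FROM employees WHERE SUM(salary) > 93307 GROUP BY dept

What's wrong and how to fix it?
Bug: SUM(salary) is an aggregate, but WHERE filters rows before aggregation

Fix: Move the aggregate condition to a HAVING clause

Corrected query:
SELECT dept, SUM(salary) FROM employees GROUP BY dept HAVING SUM(salary) > 93307

Result:
dept    | SUM(salary)
--------+------------
Legal   | 180967     
Support | 324020     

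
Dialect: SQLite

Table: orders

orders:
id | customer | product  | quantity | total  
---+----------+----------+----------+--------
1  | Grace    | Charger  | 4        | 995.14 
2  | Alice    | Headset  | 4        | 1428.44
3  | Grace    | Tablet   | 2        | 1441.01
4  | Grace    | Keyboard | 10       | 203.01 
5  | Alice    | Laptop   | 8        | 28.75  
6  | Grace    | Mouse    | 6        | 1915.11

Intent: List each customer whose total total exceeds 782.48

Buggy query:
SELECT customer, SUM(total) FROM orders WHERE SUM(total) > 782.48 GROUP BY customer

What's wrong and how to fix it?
Bug: WHERE runs before GROUP BY, so aggregates aren't available there

Fix: Move the aggregate condition to a HAVING clause

Corrected query:
SELECT customer, SUM(total) FROM orders GROUP BY customer HAVING SUM(total) > 782.48

Result:
customer | SUM(total)
---------+-----------
Alice    | 1457.19   
Grace    | 4554.27   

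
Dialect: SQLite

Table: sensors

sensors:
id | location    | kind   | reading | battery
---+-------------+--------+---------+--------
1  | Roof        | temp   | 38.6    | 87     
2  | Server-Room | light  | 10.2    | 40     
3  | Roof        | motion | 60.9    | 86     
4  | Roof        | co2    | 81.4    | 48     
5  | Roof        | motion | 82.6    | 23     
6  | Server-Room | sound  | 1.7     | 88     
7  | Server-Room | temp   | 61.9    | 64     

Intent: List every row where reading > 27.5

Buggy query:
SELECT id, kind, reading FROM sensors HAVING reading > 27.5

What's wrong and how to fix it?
Bug: HAVING filters the output of aggregation, but this query has no GROUP BY and no aggregate functions, so SQLite rejects it (HAVING clause on a non-aggregate query); the condition here is per row

Fix: Replace HAVING with WHERE since the condition applies to individual rows

Corrected query:
SELECT id, kind, reading FROM sensors WHERE reading > 27.5

Result:
id | kind   | reading
---+--------+--------
1  | temp   | 38.6   
3  | motion | 60.9   
4  | co2    | 81.4   
5  | motion | 82.6   
7  | temp   | 61.9   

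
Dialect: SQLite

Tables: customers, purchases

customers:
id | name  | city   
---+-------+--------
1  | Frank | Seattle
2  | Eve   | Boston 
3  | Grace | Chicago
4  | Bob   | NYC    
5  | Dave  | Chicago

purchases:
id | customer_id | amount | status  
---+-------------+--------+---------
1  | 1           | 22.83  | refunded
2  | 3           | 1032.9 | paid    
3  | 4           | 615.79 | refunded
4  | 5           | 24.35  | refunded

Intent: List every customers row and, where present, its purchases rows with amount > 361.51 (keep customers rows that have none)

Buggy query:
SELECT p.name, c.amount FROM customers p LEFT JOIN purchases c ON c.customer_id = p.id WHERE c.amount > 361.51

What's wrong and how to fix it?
Bug: Filtering c.amount in WHERE discards the NULL rows produced by LEFT JOIN, turning it into an inner join

Fix: Put 'c.amount > 361.51' in the JOIN's ON clause instead of WHERE

Corrected query:
SELECT p.name, c.amount FROM customers p LEFT JOIN purchases c ON c.customer_id = p.id AND c.amount > 361.51

Result:
name  | amount
------+-------
Frank | NULL  
Eve   | NULL  
Grace | 1032.9
Bob   | 615.79
Dave  | NULL  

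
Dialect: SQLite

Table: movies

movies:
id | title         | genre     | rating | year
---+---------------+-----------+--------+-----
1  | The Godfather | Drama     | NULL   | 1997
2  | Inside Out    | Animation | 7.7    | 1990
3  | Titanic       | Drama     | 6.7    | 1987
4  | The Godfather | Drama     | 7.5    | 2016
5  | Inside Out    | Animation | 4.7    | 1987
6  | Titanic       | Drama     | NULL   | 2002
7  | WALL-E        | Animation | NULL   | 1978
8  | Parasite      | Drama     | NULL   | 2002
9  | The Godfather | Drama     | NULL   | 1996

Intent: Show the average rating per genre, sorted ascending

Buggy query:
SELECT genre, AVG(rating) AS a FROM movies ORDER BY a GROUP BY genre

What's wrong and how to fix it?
Bug: ORDER BY appears before GROUP BY; SQL clause order requires GROUP BY first

Fix: Reorder: SELECT … FROM … GROUP BY … ORDER BY …

Corrected query:
SELECT genre, AVG(rating) AS a FROM movies GROUP BY genre ORDER BY a

Result:
genre     | a  
----------+----
Animation | 6.2
Drama     | 7.1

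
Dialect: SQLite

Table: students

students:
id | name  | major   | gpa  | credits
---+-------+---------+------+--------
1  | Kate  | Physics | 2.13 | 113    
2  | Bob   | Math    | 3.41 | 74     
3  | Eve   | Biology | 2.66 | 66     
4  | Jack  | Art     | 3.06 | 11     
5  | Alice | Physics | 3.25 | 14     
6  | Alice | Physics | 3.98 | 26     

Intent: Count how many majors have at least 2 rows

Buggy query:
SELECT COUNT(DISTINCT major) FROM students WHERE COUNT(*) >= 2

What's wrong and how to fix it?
Bug: COUNT(*) cannot appear in WHERE; the per-group count doesn't exist yet

Fix: Group first with HAVING COUNT(*) >= 2, then COUNT the resulting groups

Corrected query:
SELECT COUNT(*) FROM (SELECT major FROM students GROUP BY major HAVING COUNT(*) >= 2)

Result:
COUNT(*)
--------
1       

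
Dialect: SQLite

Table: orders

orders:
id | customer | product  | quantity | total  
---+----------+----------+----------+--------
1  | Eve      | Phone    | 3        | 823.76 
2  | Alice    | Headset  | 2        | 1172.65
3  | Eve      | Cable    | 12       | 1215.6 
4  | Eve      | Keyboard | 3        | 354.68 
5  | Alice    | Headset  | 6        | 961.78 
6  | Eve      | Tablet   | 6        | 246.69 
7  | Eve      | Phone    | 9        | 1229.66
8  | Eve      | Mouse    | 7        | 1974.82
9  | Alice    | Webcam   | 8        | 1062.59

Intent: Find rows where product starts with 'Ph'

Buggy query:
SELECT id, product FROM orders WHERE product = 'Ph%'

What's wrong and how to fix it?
Bug: '=' compares the literal string including the % character; pattern matching needs LIKE

Fix: Use LIKE for wildcard pattern matching

Corrected query:
SELECT id, product FROM orders WHERE product LIKE 'Ph%'

Result:
id | product
---+--------
1  | Phone  
7  | Phone  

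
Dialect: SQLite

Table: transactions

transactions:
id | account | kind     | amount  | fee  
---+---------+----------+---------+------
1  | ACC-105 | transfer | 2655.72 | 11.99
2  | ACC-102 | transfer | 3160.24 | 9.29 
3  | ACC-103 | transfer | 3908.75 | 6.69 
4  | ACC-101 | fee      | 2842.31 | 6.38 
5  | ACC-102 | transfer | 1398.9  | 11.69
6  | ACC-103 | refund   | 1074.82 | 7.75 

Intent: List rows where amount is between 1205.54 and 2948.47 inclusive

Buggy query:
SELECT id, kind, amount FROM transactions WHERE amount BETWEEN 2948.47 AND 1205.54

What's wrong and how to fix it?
Bug: The bounds are reversed; BETWEEN a AND b requires a <= b to match anything

Fix: Write BETWEEN 1205.54 AND 2948.47

Corrected query:
SELECT id, kind, amount FROM transactions WHERE amount BETWEEN 1205.54 AND 2948.47

Result:
id | kind     | amount 
---+----------+--------
1  | transfer | 2655.72
4  | fee      | 2842.31
5  | transfer | 1398.9 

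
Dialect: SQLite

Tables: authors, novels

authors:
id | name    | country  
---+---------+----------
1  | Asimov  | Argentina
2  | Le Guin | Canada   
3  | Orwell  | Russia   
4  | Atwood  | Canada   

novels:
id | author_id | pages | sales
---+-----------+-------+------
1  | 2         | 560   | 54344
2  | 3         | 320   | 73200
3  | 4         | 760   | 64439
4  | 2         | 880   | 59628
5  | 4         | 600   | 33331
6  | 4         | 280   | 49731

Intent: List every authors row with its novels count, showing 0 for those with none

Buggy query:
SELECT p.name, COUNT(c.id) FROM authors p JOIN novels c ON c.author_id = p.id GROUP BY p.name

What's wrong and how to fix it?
Bug: INNER JOIN drops authors rows that have no matching novels rows

Fix: Use LEFT JOIN so parents without children still appear (COUNT(c.id) gives 0)

Corrected query:
SELECT p.name, COUNT(c.id) FROM authors p LEFT JOIN novels c ON c.author_id = p.id GROUP BY p.name

Result:
name    | COUNT(c.id)
--------+------------
Asimov  | 0          
Atwood  | 3          
Le Guin | 2          
Orwell  | 1          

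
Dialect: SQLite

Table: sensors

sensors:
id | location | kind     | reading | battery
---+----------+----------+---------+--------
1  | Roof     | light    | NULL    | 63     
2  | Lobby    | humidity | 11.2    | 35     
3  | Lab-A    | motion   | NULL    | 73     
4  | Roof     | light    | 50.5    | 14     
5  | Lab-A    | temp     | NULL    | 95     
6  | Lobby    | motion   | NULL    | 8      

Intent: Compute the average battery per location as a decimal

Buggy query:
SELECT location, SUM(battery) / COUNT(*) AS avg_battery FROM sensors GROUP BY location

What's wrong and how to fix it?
Bug: SUM(battery) and COUNT(*) are both integers; the division truncates the fractional part

Fix: Multiply by 1.0 (or CAST to REAL) to force floating-point division

Corrected query:
SELECT location, SUM(battery) * 1.0 / COUNT(*) AS avg_battery FROM sensors GROUP BY location

Result:
location | avg_battery
---------+------------
Lab-A    | 84         
Lobby    | 21.5       
Roof     | 38.5       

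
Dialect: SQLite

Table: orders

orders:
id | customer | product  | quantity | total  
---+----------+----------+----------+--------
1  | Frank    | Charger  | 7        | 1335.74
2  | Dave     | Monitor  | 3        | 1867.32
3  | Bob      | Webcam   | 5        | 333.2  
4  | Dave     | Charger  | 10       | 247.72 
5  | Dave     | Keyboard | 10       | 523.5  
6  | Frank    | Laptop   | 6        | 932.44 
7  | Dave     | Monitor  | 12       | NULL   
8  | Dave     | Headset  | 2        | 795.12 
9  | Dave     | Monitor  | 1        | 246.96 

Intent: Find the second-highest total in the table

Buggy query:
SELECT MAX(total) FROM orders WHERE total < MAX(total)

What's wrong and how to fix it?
Bug: MAX(total) on the right of the comparison is an aggregate-in-WHERE error

Fix: Put the inner MAX in a scalar subquery

Corrected query:
SELECT MAX(total) FROM orders WHERE total < (SELECT MAX(total) FROM orders)

Result:
MAX(total)
----------
1335.74   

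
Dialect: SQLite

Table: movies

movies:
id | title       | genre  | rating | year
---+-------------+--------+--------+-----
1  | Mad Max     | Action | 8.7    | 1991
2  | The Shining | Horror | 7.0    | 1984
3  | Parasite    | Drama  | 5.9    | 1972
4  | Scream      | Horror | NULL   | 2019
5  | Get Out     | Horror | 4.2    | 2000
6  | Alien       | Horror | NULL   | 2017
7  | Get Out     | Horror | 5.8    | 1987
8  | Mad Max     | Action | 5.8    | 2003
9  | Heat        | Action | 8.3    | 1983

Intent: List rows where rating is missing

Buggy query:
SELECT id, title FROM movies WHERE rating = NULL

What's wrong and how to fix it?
Bug: Comparing to NULL with '=' never matches; NULL = NULL is unknown, not true

Fix: Use IS NULL to test for NULL

Corrected query:
SELECT id, title FROM movies WHERE rating IS NULL

Result:
id | title 
---+-------
4  | Scream
6  | Alien 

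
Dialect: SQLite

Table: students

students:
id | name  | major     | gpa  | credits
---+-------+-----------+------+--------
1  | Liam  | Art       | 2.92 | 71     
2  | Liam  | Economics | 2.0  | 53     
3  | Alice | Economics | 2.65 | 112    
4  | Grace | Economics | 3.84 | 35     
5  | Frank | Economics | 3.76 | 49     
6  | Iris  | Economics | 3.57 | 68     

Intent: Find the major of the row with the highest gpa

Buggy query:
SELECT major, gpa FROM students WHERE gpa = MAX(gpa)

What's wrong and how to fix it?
Bug: MAX(gpa) is an aggregate and cannot be used directly in WHERE

Fix: Use a subquery: WHERE gpa = (SELECT MAX(gpa) FROM students)

Corrected query:
SELECT major, gpa FROM students WHERE gpa = (SELECT MAX(gpa) FROM students)

Result:
major     | gpa 
----------+-----
Economics | 3.84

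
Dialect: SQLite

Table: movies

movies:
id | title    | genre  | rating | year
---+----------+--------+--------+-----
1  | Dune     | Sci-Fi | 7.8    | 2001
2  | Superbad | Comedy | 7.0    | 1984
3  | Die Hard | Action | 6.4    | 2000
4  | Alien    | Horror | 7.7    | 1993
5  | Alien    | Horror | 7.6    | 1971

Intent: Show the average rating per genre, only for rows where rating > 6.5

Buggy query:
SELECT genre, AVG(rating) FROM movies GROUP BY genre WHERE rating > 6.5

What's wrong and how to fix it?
Bug: WHERE cannot follow GROUP BY

Fix: Move the WHERE clause before GROUP BY

Corrected query:
SELECT genre, AVG(rating) FROM movies WHERE rating > 6.5 GROUP BY genre

Result:
genre  | AVG(rating)
-------+------------
Comedy | 7          
Horror | 7.65       
Sci-Fi | 7.8        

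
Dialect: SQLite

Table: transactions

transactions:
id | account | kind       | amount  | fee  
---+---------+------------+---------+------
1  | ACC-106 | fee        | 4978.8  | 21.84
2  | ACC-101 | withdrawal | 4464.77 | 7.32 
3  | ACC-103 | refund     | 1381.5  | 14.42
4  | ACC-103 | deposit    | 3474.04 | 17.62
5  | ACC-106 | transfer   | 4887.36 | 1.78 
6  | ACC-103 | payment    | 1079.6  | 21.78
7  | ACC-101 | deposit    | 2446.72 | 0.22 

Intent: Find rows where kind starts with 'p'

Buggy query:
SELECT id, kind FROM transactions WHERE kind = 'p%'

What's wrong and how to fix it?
Bug: '=' compares the literal string including the % character; pattern matching needs LIKE

Fix: Replace '=' with LIKE so 'p%' is treated as a pattern

Corrected query:
SELECT id, kind FROM transactions WHERE kind LIKE 'p%'

Result:
id | kind   
---+--------
6  | payment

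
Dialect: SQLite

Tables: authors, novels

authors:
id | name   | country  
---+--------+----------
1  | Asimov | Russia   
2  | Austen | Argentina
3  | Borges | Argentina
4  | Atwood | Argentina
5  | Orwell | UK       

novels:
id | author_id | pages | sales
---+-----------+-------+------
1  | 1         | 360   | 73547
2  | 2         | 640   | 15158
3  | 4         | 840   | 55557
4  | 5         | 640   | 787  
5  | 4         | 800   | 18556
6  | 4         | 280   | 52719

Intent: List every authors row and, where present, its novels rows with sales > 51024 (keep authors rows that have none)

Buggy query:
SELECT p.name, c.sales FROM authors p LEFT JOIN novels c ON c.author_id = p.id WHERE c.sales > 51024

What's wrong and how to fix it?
Bug: Filtering c.sales in WHERE discards the NULL rows produced by LEFT JOIN, turning it into an inner join

Fix: Move the right-table condition into the ON clause so unmatched parents are kept

Corrected query:
SELECT p.name, c.sales FROM authors p LEFT JOIN novels c ON c.author_id = p.id AND c.sales > 51024

Result:
name   | sales
-------+------
Asimov | 73547
Austen | NULL 
Borges | NULL 
Atwood | 52719
Atwood | 55557
Orwell | NULL 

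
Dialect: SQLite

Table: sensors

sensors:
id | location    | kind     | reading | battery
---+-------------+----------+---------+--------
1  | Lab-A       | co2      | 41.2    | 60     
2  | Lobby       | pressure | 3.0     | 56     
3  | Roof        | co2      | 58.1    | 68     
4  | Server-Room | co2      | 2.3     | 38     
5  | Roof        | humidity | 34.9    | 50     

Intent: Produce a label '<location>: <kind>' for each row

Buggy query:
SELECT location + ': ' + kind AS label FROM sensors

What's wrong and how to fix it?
Bug: '+' is numeric addition; on text columns SQLite converts them to 0 instead of concatenating

Fix: Use the || operator for string concatenation

Corrected query:
SELECT location || ': ' || kind AS label FROM sensors

Result:
label           
----------------
Lab-A: co2      
Lobby: pressure 
Roof: co2       
Server-Room: co2
Roof: humidity  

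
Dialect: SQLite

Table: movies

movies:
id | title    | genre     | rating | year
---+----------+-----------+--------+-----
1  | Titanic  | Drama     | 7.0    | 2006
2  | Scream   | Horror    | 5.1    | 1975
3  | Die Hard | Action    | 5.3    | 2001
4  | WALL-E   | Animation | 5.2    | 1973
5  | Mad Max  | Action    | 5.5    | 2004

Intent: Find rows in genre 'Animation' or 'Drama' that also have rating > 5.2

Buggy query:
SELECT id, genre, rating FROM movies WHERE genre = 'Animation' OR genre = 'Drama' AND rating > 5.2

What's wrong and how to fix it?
Bug: AND binds tighter than OR, so this parses as genre = 'Animation' OR (genre = 'Drama' AND rating > 5.2)

Fix: Add parentheses around the OR so the AND applies to both alternatives

Corrected query:
SELECT id, genre, rating FROM movies WHERE (genre = 'Animation' OR genre = 'Drama') AND rating > 5.2

Result:
id | genre | rating
---+-------+-------
1  | Drama | 7     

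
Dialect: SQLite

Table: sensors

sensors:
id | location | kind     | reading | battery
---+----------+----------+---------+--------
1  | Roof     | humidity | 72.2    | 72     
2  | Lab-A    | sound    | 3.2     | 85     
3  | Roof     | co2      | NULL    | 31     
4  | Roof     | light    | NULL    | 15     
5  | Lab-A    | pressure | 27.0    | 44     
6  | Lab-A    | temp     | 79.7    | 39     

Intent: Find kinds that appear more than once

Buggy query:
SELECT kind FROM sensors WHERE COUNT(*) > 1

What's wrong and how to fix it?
Bug: WHERE can't reference COUNT(*); aggregates are computed after WHERE

Fix: Group first, then use HAVING for the count condition

Corrected query:
SELECT kind FROM sensors GROUP BY kind HAVING COUNT(*) > 1

Result:
(no rows)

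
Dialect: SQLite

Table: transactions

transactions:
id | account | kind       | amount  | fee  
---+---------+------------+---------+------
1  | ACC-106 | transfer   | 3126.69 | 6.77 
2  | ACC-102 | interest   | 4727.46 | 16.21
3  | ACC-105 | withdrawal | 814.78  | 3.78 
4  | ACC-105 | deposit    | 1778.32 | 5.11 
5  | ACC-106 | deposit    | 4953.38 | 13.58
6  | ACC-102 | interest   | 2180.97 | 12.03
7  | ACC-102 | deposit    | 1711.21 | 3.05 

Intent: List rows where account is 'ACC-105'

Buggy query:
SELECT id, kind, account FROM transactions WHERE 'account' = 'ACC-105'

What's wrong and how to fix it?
Bug: Single quotes denote string literals in SQL; the column name is being compared as a constant string

Fix: Reference the column as account without single quotes

Corrected query:
SELECT id, kind, account FROM transactions WHERE account = 'ACC-105'

Result:
id | kind       | account
---+------------+--------
3  | withdrawal | ACC-105
4  | deposit    | ACC-105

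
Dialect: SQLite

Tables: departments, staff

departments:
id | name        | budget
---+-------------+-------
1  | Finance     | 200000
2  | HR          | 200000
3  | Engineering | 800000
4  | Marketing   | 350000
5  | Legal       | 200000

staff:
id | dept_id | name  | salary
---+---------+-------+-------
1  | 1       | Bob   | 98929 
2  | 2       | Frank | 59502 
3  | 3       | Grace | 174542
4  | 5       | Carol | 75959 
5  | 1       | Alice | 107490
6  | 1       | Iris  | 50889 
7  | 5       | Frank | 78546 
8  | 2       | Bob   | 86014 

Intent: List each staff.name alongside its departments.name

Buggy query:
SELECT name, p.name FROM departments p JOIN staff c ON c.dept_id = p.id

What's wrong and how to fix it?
Bug: Both tables have a 'name' column; the unqualified reference is ambiguous

Fix: Qualify the column with its table alias (c.name)

Corrected query:
SELECT c.name, p.name FROM departments p JOIN staff c ON c.dept_id = p.id

Result:
name  | name       
------+------------
Bob   | Finance    
Frank | HR         
Grace | Engineering
Carol | Legal      
Alice | Finance    
Iris  | Finance    
Frank | Legal      
Bob   | HR         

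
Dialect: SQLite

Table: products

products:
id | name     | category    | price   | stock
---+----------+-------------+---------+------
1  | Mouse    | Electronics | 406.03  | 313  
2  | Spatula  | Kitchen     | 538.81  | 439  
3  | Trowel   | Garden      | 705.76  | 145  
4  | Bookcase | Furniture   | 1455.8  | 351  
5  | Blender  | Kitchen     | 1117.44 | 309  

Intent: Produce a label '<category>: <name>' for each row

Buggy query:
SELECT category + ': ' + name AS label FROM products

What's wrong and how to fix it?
Bug: SQLite uses || for string concatenation; + coerces text to numbers (yielding 0)

Fix: Use the || operator for string concatenation

Corrected query:
SELECT category || ': ' || name AS label FROM products

Result:
label              
-------------------
Electronics: Mouse 
Kitchen: Spatula   
Garden: Trowel     
Furniture: Bookcase
Kitchen: Blender   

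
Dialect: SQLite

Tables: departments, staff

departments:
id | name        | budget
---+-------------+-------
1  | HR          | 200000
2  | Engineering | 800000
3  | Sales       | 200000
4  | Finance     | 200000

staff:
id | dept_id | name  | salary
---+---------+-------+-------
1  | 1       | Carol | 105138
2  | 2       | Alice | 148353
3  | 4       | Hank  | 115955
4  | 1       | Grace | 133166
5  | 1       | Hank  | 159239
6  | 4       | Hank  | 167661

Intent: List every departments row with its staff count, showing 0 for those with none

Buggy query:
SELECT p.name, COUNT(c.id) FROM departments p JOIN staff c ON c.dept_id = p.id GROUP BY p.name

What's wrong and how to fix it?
Bug: An inner join excludes parents with zero children

Fix: Use LEFT JOIN so parents without children still appear (COUNT(c.id) gives 0)

Corrected query:
SELECT p.name, COUNT(c.id) FROM departments p LEFT JOIN staff c ON c.dept_id = p.id GROUP BY p.name

Result:
name        | COUNT(c.id)
------------+------------
Engineering | 1          
Finance     | 2          
HR          | 3          
Sales       | 0          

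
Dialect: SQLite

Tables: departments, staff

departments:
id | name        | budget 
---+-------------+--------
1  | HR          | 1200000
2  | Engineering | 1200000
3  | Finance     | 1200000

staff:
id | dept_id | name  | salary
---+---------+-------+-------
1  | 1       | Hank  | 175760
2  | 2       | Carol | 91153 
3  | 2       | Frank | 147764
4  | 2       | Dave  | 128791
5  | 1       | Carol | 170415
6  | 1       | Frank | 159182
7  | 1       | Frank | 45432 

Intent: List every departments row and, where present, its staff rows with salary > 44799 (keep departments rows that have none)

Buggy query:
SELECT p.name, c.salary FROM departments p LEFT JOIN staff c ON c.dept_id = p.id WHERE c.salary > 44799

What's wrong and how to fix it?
Bug: Filtering c.salary in WHERE discards the NULL rows produced by LEFT JOIN, turning it into an inner join

Fix: Move the right-table condition into the ON clause so unmatched parents are kept

Corrected query:
SELECT p.name, c.salary FROM departments p LEFT JOIN staff c ON c.dept_id = p.id AND c.salary > 44799

Result:
name        | salary
------------+-------
HR          | 45432 
HR          | 159182
HR          | 170415
HR          | 175760
Engineering | 91153 
Engineering | 128791
Engineering | 147764
Finance     | NULL  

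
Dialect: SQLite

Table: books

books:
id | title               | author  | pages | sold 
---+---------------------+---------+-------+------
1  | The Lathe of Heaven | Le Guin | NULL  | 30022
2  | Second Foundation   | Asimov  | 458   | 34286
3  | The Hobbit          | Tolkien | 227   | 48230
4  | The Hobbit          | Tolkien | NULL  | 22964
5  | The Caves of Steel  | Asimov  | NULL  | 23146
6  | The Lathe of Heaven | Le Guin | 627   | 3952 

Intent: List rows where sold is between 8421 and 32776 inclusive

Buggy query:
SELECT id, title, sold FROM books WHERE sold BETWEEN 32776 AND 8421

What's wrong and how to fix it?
Bug: BETWEEN expects the lower bound first; with 32776 AND 8421 the range is empty

Fix: Write BETWEEN 8421 AND 32776

Corrected query:
SELECT id, title, sold FROM books WHERE sold BETWEEN 8421 AND 32776

Result:
id | title               | sold 
---+---------------------+------
1  | The Lathe of Heaven | 30022
4  | The Hobbit          | 22964
5  | The Caves of Steel  | 23146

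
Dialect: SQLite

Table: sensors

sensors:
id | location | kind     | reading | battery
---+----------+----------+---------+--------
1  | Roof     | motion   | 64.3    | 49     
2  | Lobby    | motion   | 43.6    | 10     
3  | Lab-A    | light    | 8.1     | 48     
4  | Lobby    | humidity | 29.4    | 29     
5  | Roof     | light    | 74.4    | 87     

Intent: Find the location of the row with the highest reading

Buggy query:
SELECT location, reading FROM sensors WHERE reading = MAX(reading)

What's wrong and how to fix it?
Bug: WHERE is evaluated per row; an aggregate over the whole table isn't defined there

Fix: Use a subquery: WHERE reading = (SELECT MAX(reading) FROM sensors)

Corrected query:
SELECT location, reading FROM sensors WHERE reading = (SELECT MAX(reading) FROM sensors)

Result:
location | reading
---------+--------
Roof     | 74.4   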